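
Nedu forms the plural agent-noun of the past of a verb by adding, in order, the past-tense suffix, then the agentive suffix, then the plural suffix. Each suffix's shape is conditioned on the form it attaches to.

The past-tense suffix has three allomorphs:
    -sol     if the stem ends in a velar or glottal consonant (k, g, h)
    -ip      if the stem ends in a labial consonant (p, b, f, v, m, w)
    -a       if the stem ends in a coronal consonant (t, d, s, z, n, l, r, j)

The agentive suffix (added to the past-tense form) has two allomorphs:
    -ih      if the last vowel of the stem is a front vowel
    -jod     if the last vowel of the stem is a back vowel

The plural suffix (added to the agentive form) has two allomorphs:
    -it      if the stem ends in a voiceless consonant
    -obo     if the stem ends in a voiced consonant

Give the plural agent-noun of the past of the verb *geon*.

*geon*: final consonant = /n/, coronal → -a → *geona*.
The past-tense form *geona* — last vowel /a/ (a back vowel) → -jod → *geonajod*.
Since the final consonant of the agentive form *geonajod* is /d/ (voiced), it takes -obo, giving *geonajodobo*.

geonajodobo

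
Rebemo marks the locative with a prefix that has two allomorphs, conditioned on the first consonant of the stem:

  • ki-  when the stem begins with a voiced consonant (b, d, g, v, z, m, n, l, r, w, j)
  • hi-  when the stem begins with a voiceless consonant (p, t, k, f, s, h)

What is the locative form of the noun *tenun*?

The first consonant of *tenun* is /t/, which is voiceless, so the prefix is hi-, giving *hitenun*.

hitenun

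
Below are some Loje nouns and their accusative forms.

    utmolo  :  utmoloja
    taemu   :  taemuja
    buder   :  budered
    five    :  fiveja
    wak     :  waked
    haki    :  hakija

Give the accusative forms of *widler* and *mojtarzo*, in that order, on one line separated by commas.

Looking at the final sound of each stem: -ed when the stem ends in a consonant (*buder*, *wak*); -ja when the stem ends in a vowel (*utmolo*, *taemu*, *five*, *haki*).
The final sound of *widler* is /r/, which is a consonant, so the suffix is -ed, giving *widlered*.
Since the final sound of *mojtarzo* is /o/ (a vowel), it takes -ja, giving *mojtarzoja*.

widlered, mojtarzoja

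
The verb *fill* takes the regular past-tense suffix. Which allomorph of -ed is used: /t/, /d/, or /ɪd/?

The stem *fill* ends in a voiced sound other than /d/.
The -ed suffix is realized as /ɪd/ after /t, d/; as /t/ after other voiceless consonants; and as /d/ after other voiced sounds.
So -ed on *fill* is pronounced /d/.

/d/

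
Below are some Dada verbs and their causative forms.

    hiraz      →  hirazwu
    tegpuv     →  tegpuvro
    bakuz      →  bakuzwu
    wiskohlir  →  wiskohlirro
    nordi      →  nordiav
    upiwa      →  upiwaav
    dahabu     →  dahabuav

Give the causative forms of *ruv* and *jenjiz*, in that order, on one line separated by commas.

The pattern is sibilance of the final sound: -wu when the stem ends in a sibilant (*hiraz*, *bakuz*); -ro when the stem ends in a non-sibilant consonant (*tegpuv*, *wiskohlir*); -av when the stem ends in a vowel (*nordi*, *upiwa*, *dahabu*).
*ruv* — final sound /v/ (a non-sibilant consonant) → -ro → *ruvro*.
Since the final sound of *jenjiz* is /z/ (a sibilant), it takes -wu, giving *jenjizwu*.

ruvro, jenjizwu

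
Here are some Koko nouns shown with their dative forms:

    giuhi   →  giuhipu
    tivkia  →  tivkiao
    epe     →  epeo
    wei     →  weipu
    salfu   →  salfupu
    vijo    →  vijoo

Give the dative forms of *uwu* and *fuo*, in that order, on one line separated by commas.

uwupu, fuoo

The suffix is conditioned by the last vowel: -pu when the last vowel of the stem is a high vowel (*giuhi*, *wei*, *salfu*); -o when the last vowel of the stem is a non-high vowel (*tivkia*, *epe*, *vijo*).
*uwu*: last vowel = /u/, a high vowel → -pu → *uwupu*.
Since the last vowel of *fuo* is /o/ (a non-high vowel), it takes -o, giving *fuoo*.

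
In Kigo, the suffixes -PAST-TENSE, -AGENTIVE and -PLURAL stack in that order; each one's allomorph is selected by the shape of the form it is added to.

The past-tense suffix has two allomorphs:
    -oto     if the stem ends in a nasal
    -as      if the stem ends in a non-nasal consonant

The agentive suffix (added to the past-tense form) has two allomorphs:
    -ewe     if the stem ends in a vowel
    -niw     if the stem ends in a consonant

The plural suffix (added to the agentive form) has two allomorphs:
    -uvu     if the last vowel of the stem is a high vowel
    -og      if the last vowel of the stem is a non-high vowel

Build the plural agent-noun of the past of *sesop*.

*sesop* — final consonant /p/ (non-nasal) → -as → *sesopas*.
The final sound of the past-tense form *sesopas* is /s/, which is a consonant, so the agentive suffix is -niw, giving *sesopasniw*.
The agentive form *sesopasniw* — last vowel /i/ (a high vowel) → -uvu → *sesopasniwuvu*.

sesopasniwuvu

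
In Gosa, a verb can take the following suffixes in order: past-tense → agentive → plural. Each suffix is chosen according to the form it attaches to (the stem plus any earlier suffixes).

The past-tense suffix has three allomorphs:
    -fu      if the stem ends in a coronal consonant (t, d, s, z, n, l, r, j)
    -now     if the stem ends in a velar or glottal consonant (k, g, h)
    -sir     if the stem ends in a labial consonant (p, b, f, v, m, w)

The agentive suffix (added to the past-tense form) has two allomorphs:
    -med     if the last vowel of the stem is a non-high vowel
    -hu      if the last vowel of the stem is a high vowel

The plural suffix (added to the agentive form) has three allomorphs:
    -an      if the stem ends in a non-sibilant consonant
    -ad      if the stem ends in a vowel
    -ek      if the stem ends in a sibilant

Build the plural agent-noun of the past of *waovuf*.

*waovuf* — final consonant /f/ (labial) → -sir → *waovufsir*.
The past-tense form *waovufsir*: last vowel = /i/, a high vowel → -hu → *waovufsirhu*.
The agentive form *waovufsirhu*: final sound = /u/, a vowel → -ad → *waovufsirhuad*.

waovufsirhuad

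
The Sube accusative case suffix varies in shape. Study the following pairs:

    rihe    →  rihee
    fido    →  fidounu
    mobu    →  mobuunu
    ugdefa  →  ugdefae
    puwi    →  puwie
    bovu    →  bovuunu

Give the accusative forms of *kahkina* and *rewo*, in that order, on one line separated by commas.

Looking at the last vowel of each stem: -unu when the last vowel of the stem is a rounded vowel (*fido*, *mobu*, *bovu*); -e when the last vowel of the stem is an unrounded vowel (*rihe*, *ugdefa*, *puwi*).
Since the last vowel of *kahkina* is /a/ (an unrounded vowel), it takes -e, giving *kahkinae*.
Since the last vowel of *rewo* is /o/ (a rounded vowel), it takes -unu, giving *rewounu*.

kahkinae, rewounu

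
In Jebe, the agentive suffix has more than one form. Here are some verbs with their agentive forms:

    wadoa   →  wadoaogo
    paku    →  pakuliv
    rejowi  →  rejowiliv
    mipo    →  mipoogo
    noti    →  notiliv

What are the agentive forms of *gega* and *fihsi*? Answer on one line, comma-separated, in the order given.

gegaogo, fihsiliv

The pattern is height harmony: -liv when the last vowel of the stem is a high vowel (*paku*, *rejowi*, *noti*); -ogo when the last vowel of the stem is a non-high vowel (*wadoa*, *mipo*).
*gega*: last vowel = /a/, a non-high vowel → -ogo → *gegaogo*.
*fihsi*: last vowel = /i/, a high vowel → -liv → *fihsiliv*.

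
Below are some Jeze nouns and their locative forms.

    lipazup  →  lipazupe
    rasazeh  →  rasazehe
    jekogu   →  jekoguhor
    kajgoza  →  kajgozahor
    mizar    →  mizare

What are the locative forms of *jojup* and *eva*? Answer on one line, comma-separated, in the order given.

The suffix is conditioned by the final sound: -e when the stem ends in a consonant (*lipazup*, *rasazeh*, *mizar*); -hor when the stem ends in a vowel (*jekogu*, *kajgoza*).
The final sound of *jojup* is /p/, which is a consonant, so the suffix is -e, giving *jojupe*.
*eva* — final sound /a/ (a vowel) → -hor → *evahor*.

jojupe, evahor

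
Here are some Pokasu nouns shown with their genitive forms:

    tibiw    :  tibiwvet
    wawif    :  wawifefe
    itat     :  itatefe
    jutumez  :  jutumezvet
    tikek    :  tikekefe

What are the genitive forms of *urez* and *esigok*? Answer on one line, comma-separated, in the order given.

urezvet, esigokefe

Looking at the final consonant of each stem: -efe when the stem ends in a voiceless consonant (*wawif*, *itat*, *tikek*); -vet when the stem ends in a voiced consonant (*tibiw*, *jutumez*).
*urez*: final consonant = /z/, voiced → -vet → *urezvet*.
*esigok*: final consonant = /k/, voiceless → -efe → *esigokefe*.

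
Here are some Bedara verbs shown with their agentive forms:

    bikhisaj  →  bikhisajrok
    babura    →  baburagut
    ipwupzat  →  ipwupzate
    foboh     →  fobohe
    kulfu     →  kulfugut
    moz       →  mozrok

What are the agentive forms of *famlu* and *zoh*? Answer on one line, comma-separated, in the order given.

The alternation tracks the final sound of the stem — -e when the stem ends in a voiceless consonant (*ipwupzat*, *foboh*); -rok when the stem ends in a voiced consonant (*bikhisaj*, *moz*); -gut when the stem ends in a vowel (*babura*, *kulfu*).
The final sound of *famlu* is /u/, which is a vowel, so the suffix is -gut, giving *famlugut*.
*zoh* — final sound /h/ (a voiceless consonant) → -e → *zohe*.

famlugut, zohe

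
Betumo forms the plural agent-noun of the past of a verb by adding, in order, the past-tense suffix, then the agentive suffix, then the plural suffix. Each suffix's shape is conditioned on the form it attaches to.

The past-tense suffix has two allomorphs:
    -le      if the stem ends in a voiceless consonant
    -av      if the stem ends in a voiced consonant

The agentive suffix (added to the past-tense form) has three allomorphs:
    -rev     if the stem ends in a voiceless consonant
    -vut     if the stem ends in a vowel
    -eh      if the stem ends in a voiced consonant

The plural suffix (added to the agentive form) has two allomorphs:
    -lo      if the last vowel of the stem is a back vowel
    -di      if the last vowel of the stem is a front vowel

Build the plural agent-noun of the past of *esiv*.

esivavehdi

*esiv*: final consonant = /v/, voiced → -av → *esivav*.
The final sound of the past-tense form *esivav* is /v/, which is a voiced consonant, so the agentive suffix is -eh, giving *esivaveh*.
The last vowel of the agentive form *esivaveh* is /e/, which is a front vowel, so the plural suffix is -di, giving *esivavehdi*.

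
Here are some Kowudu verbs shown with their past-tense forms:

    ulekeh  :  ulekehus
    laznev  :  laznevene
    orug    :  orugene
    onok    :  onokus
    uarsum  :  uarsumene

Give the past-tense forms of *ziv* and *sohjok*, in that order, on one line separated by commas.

zivene, sohjokus

The pattern is voicing of the final consonant: -us when the stem ends in a voiceless consonant (*ulekeh*, *onok*); -ene when the stem ends in a voiced consonant (*laznev*, *orug*, *uarsum*).
The final consonant of *ziv* is /v/, which is voiced, so the suffix is -ene, giving *zivene*.
The final consonant of *sohjok* is /k/, which is voiceless, so the suffix is -us, giving *sohjokus*.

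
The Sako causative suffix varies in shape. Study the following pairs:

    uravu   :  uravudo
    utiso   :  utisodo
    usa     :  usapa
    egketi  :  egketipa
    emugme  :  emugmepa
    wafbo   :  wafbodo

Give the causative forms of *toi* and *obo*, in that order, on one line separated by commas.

toipa, obodo

The alternation tracks the last vowel of the stem — -do when the last vowel of the stem is a rounded vowel (*uravu*, *utiso*, *wafbo*); -pa when the last vowel of the stem is an unrounded vowel (*usa*, *egketi*, *emugme*).
*toi* — last vowel /i/ (an unrounded vowel) → -pa → *toipa*.
Since the last vowel of *obo* is /o/ (a rounded vowel), it takes -do, giving *obodo*.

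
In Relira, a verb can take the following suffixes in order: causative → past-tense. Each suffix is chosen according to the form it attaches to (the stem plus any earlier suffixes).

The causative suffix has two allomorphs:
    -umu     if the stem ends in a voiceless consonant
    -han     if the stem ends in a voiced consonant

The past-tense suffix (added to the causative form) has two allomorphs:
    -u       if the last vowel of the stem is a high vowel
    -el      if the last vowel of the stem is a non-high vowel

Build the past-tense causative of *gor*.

The final consonant of *gor* is /r/, which is voiced, so the causative suffix is -han, giving *gorhan*.
Since the last vowel of the causative form *gorhan* is /a/ (a non-high vowel), it takes -el, giving *gorhanel*.

gorhanel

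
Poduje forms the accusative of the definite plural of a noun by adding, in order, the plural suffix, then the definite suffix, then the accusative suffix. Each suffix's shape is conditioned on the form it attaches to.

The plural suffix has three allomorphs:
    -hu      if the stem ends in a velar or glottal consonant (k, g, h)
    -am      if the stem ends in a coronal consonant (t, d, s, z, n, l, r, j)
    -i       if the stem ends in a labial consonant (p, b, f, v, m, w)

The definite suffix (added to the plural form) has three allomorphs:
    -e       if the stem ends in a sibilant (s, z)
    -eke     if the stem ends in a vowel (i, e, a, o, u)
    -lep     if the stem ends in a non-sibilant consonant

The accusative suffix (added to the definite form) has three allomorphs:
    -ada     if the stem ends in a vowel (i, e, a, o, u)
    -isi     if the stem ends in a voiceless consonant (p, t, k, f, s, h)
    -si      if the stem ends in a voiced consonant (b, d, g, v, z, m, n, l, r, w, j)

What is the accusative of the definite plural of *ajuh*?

*ajuh*: final consonant = /h/, velar/glottal → -hu → *ajuhhu*.
The plural form *ajuhhu*: final sound = /u/, a vowel → -eke → *ajuhhueke*.
The final sound of the definite form *ajuhhueke* is /e/, which is a vowel, so the accusative suffix is -ada, giving *ajuhhuekeada*.

ajuhhuekeada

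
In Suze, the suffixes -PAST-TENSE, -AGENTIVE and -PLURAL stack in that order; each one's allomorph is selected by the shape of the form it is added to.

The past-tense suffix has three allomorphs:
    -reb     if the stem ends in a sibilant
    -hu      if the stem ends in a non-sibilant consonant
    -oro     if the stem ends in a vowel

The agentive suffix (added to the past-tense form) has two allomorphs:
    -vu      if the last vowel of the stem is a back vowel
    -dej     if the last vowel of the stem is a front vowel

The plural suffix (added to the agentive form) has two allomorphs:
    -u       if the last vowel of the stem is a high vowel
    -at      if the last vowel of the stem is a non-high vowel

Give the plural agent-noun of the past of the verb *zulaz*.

Since the final sound of *zulaz* is /z/ (a sibilant), it takes -reb, giving *zulazreb*.
The past-tense form *zulazreb* — last vowel /e/ (a front vowel) → -dej → *zulazrebdej*.
The agentive form *zulazrebdej*: last vowel = /e/, a non-high vowel → -at → *zulazrebdejat*.

zulazrebdejat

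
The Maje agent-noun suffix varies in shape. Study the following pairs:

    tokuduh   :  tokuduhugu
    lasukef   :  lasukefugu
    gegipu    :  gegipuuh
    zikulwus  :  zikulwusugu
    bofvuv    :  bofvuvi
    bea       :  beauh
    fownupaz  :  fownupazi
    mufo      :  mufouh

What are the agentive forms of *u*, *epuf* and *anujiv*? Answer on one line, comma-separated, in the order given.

The suffix is conditioned by the final sound: -ugu when the stem ends in a voiceless consonant (*tokuduh*, *lasukef*, *zikulwus*); -i when the stem ends in a voiced consonant (*bofvuv*, *fownupaz*); -uh when the stem ends in a vowel (*gegipu*, *bea*, *mufo*).
*u*: final sound = /u/, a vowel → -uh → *uuh*.
*epuf* — final sound /f/ (a voiceless consonant) → -ugu → *epufugu*.
The final sound of *anujiv* is /v/, which is a voiced consonant, so the suffix is -i, giving *anujivi*.

uuh, epufugu, anujivi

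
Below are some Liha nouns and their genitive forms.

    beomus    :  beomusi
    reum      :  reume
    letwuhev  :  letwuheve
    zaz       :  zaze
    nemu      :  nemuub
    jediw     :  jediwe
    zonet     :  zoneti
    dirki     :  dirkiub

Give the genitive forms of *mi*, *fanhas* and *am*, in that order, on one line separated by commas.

miub, fanhasi, ame

The suffix is conditioned by the final sound: -i when the stem ends in a voiceless consonant (*beomus*, *zonet*); -e when the stem ends in a voiced consonant (*reum*, *letwuhev*, *zaz*, *jediw*); -ub when the stem ends in a vowel (*nemu*, *dirki*).
Since the final sound of *mi* is /i/ (a vowel), it takes -ub, giving *miub*.
Since the final sound of *fanhas* is /s/ (a voiceless consonant), it takes -i, giving *fanhasi*.
The final sound of *am* is /m/, which is a voiced consonant, so the suffix is -e, giving *ame*.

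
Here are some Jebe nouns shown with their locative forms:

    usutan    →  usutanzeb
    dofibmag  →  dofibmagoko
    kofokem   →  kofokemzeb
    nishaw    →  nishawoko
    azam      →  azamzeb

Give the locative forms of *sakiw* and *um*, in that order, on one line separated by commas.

sakiwoko, umzeb

The pattern is nasality of the final consonant: -zeb when the stem ends in a nasal (*usutan*, *kofokem*, *azam*); -oko when the stem ends in a non-nasal consonant (*dofibmag*, *nishaw*).
*sakiw* — final consonant /w/ (non-nasal) → -oko → *sakiwoko*.
*um* — final consonant /m/ (a nasal) → -zeb → *umzeb*.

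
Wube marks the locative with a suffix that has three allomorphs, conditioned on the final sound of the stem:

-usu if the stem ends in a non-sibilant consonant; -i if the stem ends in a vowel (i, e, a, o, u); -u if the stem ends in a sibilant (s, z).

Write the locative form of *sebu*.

sebui

The final sound of *sebu* is /u/, which is a vowel, so the suffix is -i, giving *sebui*.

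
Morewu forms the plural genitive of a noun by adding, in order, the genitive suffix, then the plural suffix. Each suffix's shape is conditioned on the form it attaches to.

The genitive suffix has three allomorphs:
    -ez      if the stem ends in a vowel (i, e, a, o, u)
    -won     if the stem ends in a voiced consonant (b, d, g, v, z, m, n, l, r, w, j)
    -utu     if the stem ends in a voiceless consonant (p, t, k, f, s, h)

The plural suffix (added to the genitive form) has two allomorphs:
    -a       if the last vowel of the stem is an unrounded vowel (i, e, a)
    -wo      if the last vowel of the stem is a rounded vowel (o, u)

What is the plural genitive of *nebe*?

*nebe*: final sound = /e/, a vowel → -ez → *nebeez*.
The last vowel of the genitive form *nebeez* is /e/, which is an unrounded vowel, so the plural suffix is -a, giving *nebeeza*.

nebeeza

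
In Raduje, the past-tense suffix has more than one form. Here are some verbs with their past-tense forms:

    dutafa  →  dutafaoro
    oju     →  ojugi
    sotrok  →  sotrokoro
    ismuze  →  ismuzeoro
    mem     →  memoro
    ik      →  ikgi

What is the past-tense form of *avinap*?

The suffix is conditioned by the last vowel: -gi when the last vowel of the stem is a high vowel (*oju*, *ik*); -oro when the last vowel of the stem is a non-high vowel (*dutafa*, *sotrok*, *ismuze*, *mem*).
*avinap*: last vowel = /a/, a non-high vowel → -oro → *avinaporo*.

avinaporo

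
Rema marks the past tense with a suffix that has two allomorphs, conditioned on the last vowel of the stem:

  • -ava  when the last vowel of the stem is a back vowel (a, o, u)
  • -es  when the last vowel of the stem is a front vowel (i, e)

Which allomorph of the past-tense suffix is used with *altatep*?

The last vowel of *altatep* is /e/, which is a front vowel, so the suffix is -es.

-es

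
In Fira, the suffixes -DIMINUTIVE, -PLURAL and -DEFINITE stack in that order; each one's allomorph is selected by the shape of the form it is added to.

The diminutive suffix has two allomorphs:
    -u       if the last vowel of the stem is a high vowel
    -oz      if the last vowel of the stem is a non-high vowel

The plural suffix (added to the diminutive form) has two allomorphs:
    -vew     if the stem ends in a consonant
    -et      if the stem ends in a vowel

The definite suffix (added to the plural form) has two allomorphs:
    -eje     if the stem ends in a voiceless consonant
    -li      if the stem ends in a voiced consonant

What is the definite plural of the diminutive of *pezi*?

*pezi*: last vowel = /i/, a high vowel → -u → *peziu*.
The diminutive form *peziu* — final sound /u/ (a vowel) → -et → *peziuet*.
The plural form *peziuet*: final consonant = /t/, voiceless → -eje → *peziueteje*.

peziueteje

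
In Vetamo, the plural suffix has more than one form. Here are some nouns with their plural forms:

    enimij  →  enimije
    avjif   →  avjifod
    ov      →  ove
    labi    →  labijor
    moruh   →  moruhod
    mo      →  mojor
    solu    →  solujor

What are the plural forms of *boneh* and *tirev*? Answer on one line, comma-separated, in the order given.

bonehod, tireve

The pattern is voicing of the final sound: -od when the stem ends in a voiceless consonant (*avjif*, *moruh*); -e when the stem ends in a voiced consonant (*enimij*, *ov*); -jor when the stem ends in a vowel (*labi*, *mo*, *solu*).
*boneh*: final sound = /h/, a voiceless consonant → -od → *bonehod*.
Since the final sound of *tirev* is /v/ (a voiced consonant), it takes -e, giving *tireve*.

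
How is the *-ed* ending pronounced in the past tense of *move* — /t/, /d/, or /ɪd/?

The stem *move* ends in a voiced sound other than /d/.
The -ed suffix is realized as /ɪd/ after /t, d/; as /t/ after other voiceless consonants; and as /d/ after other voiced sounds.
So -ed on *move* is pronounced /d/.

/d/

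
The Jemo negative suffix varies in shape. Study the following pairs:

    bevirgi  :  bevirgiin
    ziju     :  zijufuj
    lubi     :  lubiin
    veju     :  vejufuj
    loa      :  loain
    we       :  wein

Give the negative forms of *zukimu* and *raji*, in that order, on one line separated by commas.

zukimufuj, rajiin

The suffix is conditioned by the last vowel: -fuj when the last vowel of the stem is a rounded vowel (*ziju*, *veju*); -in when the last vowel of the stem is an unrounded vowel (*bevirgi*, *lubi*, *loa*, *we*).
*zukimu*: last vowel = /u/, a rounded vowel → -fuj → *zukimufuj*.
*raji*: last vowel = /i/, an unrounded vowel → -in → *rajiin*.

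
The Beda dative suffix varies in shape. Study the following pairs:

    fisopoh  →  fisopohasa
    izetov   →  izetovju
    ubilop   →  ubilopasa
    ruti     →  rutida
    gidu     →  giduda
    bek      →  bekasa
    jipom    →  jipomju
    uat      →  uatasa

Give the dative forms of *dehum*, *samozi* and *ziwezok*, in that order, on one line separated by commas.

The alternation tracks the final sound of the stem — -asa when the stem ends in a voiceless consonant (*fisopoh*, *ubilop*, *bek*, *uat*); -ju when the stem ends in a voiced consonant (*izetov*, *jipom*); -da when the stem ends in a vowel (*ruti*, *gidu*).
*dehum* — final sound /m/ (a voiced consonant) → -ju → *dehumju*.
*samozi*: final sound = /i/, a vowel → -da → *samozida*.
The final sound of *ziwezok* is /k/, which is a voiceless consonant, so the suffix is -asa, giving *ziwezokasa*.

dehumju, samozida, ziwezokasa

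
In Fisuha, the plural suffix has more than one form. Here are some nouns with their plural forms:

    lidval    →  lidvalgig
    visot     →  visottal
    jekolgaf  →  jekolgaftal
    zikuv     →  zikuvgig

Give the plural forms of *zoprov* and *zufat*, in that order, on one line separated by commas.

The suffix is conditioned by the final consonant: -tal when the stem ends in a voiceless consonant (*visot*, *jekolgaf*); -gig when the stem ends in a voiced consonant (*lidval*, *zikuv*).
*zoprov*: final consonant = /v/, voiced → -gig → *zoprovgig*.
*zufat*: final consonant = /t/, voiceless → -tal → *zufattal*.

zoprovgig, zufattal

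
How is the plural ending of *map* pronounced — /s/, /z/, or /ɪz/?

/s/

The stem *map* ends in a voiceless non-sibilant consonant.
The plural suffix surfaces as /ɪz/ after sibilants, /s/ after other voiceless consonants, and /z/ after other voiced sounds.
So the plural -s on *map* is pronounced /s/.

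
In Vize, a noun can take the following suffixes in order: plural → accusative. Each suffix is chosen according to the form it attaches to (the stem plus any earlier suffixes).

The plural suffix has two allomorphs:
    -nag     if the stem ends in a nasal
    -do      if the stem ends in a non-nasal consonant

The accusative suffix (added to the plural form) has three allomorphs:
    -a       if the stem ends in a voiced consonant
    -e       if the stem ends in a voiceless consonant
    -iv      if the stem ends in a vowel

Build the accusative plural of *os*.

osdoiv

*os*: final consonant = /s/, non-nasal → -do → *osdo*.
Since the final sound of the plural form *osdo* is /o/ (a vowel), it takes -iv, giving *osdoiv*.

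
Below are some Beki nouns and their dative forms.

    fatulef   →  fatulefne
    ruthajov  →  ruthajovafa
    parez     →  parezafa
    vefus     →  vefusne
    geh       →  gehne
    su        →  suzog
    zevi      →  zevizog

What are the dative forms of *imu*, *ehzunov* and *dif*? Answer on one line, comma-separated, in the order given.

The suffix is conditioned by the final sound: -ne when the stem ends in a voiceless consonant (*fatulef*, *vefus*, *geh*); -afa when the stem ends in a voiced consonant (*ruthajov*, *parez*); -zog when the stem ends in a vowel (*su*, *zevi*).
*imu*: final sound = /u/, a vowel → -zog → *imuzog*.
*ehzunov*: final sound = /v/, a voiced consonant → -afa → *ehzunovafa*.
Since the final sound of *dif* is /f/ (a voiceless consonant), it takes -ne, giving *difne*.

imuzog, ehzunovafa, difne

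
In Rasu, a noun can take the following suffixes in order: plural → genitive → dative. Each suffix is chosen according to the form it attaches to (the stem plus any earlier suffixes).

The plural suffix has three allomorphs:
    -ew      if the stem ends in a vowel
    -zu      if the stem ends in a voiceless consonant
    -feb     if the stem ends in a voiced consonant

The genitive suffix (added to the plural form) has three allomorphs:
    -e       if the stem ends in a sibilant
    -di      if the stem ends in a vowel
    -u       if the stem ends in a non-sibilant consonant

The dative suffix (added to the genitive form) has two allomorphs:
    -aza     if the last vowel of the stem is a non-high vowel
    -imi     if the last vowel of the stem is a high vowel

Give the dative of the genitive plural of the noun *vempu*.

vempuewuimi

*vempu*: final sound = /u/, a vowel → -ew → *vempuew*.
The final sound of the plural form *vempuew* is /w/, which is a non-sibilant consonant, so the genitive suffix is -u, giving *vempuewu*.
The last vowel of the genitive form *vempuewu* is /u/, which is a high vowel, so the dative suffix is -imi, giving *vempuewuimi*.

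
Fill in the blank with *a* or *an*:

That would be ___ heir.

an

The indefinite article is chosen by the initial *sound* of the following word, not its spelling.
*heir* begins with the sound /ɛ/ (silent h) — a vowel sound.
So the article is *an*: That would be an heir.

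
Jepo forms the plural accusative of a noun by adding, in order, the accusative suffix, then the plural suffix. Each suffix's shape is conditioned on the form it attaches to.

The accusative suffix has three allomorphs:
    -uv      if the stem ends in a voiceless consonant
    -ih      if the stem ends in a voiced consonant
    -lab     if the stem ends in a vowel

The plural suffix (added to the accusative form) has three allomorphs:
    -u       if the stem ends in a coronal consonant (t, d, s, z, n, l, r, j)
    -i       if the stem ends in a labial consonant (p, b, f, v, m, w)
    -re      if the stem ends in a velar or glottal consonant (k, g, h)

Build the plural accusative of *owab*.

owabihre

*owab*: final sound = /b/, a voiced consonant → -ih → *owabih*.
The final consonant of the accusative form *owabih* is /h/, which is velar/glottal, so the plural suffix is -re, giving *owabihre*.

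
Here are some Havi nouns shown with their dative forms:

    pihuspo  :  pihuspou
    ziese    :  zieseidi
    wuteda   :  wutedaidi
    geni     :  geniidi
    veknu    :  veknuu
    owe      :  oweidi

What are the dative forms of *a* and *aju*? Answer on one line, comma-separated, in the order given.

aidi, ajuu

The pattern is rounding harmony: -u when the last vowel of the stem is a rounded vowel (*pihuspo*, *veknu*); -idi when the last vowel of the stem is an unrounded vowel (*ziese*, *wuteda*, *geni*, *owe*).
The last vowel of *a* is /a/, which is an unrounded vowel, so the suffix is -idi, giving *aidi*.
*aju*: last vowel = /u/, a rounded vowel → -u → *ajuu*.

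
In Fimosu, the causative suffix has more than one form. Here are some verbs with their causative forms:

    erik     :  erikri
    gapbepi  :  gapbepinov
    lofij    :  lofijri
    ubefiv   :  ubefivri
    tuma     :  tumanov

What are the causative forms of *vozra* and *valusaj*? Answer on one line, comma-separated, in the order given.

The pattern is consonant vs. vowel: -ri when the stem ends in a consonant (*erik*, *lofij*, *ubefiv*); -nov when the stem ends in a vowel (*gapbepi*, *tuma*).
*vozra*: final sound = /a/, a vowel → -nov → *vozranov*.
The final sound of *valusaj* is /j/, which is a consonant, so the suffix is -ri, giving *valusajri*.

vozranov, valusajri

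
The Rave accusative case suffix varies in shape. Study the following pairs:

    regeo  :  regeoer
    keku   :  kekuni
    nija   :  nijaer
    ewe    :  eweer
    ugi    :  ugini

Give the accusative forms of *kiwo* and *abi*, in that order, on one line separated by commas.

kiwoer, abini

The alternation tracks the last vowel of the stem — -ni when the last vowel of the stem is a high vowel (*keku*, *ugi*); -er when the last vowel of the stem is a non-high vowel (*regeo*, *nija*, *ewe*).
*kiwo* — last vowel /o/ (a non-high vowel) → -er → *kiwoer*.
*abi*: last vowel = /i/, a high vowel → -ni → *abini*.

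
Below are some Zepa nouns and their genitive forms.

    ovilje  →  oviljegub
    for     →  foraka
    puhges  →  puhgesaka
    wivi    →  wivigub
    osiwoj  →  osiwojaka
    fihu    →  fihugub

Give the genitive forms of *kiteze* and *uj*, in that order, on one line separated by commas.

kitezegub, ujaka

The alternation tracks the final sound of the stem — -aka when the stem ends in a consonant (*for*, *puhges*, *osiwoj*); -gub when the stem ends in a vowel (*ovilje*, *wivi*, *fihu*).
The final sound of *kiteze* is /e/, which is a vowel, so the suffix is -gub, giving *kitezegub*.
Since the final sound of *uj* is /j/ (a consonant), it takes -aka, giving *ujaka*.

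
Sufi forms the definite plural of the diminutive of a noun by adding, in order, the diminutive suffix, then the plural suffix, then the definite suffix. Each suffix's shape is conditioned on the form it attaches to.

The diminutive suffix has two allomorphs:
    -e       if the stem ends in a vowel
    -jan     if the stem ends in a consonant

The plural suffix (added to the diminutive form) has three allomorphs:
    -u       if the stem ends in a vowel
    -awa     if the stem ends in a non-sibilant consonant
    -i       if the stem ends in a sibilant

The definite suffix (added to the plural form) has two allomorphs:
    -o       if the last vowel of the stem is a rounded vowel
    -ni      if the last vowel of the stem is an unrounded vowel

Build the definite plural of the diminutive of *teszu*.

*teszu* — final sound /u/ (a vowel) → -e → *teszue*.
Since the final sound of the diminutive form *teszue* is /e/ (a vowel), it takes -u, giving *teszueu*.
The plural form *teszueu* — last vowel /u/ (a rounded vowel) → -o → *teszueuo*.

teszueuo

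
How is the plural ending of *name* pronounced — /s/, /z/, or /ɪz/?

The stem *name* ends in a voiced non-sibilant sound.
The plural suffix surfaces as /ɪz/ after sibilants, /s/ after other voiceless consonants, and /z/ after other voiced sounds.
So the plural -s on *name* is pronounced /z/.

/z/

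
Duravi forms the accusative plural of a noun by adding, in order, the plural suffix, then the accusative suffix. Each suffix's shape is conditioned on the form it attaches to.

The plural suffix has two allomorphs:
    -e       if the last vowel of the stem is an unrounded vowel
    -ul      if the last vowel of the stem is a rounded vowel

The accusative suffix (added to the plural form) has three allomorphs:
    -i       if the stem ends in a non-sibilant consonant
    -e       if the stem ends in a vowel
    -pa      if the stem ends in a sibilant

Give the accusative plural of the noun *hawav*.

Since the last vowel of *hawav* is /a/ (an unrounded vowel), it takes -e, giving *hawave*.
The final sound of the plural form *hawave* is /e/, which is a vowel, so the accusative suffix is -e, giving *hawavee*.

hawavee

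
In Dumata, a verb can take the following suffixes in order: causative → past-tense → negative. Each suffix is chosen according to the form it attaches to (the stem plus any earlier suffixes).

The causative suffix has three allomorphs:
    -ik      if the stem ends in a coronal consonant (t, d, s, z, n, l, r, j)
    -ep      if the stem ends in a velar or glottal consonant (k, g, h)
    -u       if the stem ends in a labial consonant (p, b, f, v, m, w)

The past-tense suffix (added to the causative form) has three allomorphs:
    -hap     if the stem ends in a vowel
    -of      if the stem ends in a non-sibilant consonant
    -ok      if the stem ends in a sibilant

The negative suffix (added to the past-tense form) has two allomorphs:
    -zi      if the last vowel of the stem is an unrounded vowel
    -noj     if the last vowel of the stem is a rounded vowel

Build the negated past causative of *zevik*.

*zevik* — final consonant /k/ (velar/glottal) → -ep → *zevikep*.
The causative form *zevikep*: final sound = /p/, a non-sibilant consonant → -of → *zevikepof*.
Since the last vowel of the past-tense form *zevikepof* is /o/ (a rounded vowel), it takes -noj, giving *zevikepofnoj*.

zevikepofnoj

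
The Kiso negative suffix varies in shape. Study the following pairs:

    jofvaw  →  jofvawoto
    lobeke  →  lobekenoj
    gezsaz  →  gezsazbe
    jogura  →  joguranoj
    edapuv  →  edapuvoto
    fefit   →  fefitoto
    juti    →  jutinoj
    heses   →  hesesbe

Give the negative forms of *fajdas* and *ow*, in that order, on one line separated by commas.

fajdasbe, owoto

The pattern is sibilance of the final sound: -be when the stem ends in a sibilant (*gezsaz*, *heses*); -oto when the stem ends in a non-sibilant consonant (*jofvaw*, *edapuv*, *fefit*); -noj when the stem ends in a vowel (*lobeke*, *jogura*, *juti*).
The final sound of *fajdas* is /s/, which is a sibilant, so the suffix is -be, giving *fajdasbe*.
*ow*: final sound = /w/, a non-sibilant consonant → -oto → *owoto*.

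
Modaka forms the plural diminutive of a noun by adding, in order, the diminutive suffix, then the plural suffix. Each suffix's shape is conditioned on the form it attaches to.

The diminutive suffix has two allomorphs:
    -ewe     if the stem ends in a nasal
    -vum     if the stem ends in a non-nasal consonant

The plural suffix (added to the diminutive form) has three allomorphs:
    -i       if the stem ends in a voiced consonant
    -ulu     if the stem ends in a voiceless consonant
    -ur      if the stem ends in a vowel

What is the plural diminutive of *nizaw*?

nizawvumi

Since the final consonant of *nizaw* is /w/ (non-nasal), it takes -vum, giving *nizawvum*.
The diminutive form *nizawvum*: final sound = /m/, a voiced consonant → -i → *nizawvumi*.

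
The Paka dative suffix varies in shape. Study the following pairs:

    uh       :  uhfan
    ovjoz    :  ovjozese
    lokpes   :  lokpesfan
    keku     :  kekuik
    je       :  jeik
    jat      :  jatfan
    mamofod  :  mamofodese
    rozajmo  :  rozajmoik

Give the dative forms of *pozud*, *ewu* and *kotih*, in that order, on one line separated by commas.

pozudese, ewuik, kotihfan

The alternation tracks the final sound of the stem — -fan when the stem ends in a voiceless consonant (*uh*, *lokpes*, *jat*); -ese when the stem ends in a voiced consonant (*ovjoz*, *mamofod*); -ik when the stem ends in a vowel (*keku*, *je*, *rozajmo*).
*pozud* — final sound /d/ (a voiced consonant) → -ese → *pozudese*.
Since the final sound of *ewu* is /u/ (a vowel), it takes -ik, giving *ewuik*.
The final sound of *kotih* is /h/, which is a voiceless consonant, so the suffix is -fan, giving *kotihfan*.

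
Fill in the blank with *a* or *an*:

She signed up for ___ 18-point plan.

The indefinite article is chosen by the initial *sound* of the following word, not its spelling.
The number *18* is spoken "eighteen", beginning with /ˌeɪˈtiːn/ — a vowel sound.
So the article is *an*: She signed up for an 18-point plan.

an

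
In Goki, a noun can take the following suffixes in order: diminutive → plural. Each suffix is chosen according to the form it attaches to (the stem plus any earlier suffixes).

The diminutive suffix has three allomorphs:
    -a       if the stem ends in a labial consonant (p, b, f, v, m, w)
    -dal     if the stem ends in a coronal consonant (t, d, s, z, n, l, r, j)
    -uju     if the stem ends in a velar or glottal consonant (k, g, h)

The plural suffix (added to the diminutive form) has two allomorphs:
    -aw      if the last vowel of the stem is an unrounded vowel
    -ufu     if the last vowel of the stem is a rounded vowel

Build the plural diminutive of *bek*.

bekujuufu

Since the final consonant of *bek* is /k/ (velar/glottal), it takes -uju, giving *bekuju*.
The last vowel of the diminutive form *bekuju* is /u/, which is a rounded vowel, so the plural suffix is -ufu, giving *bekujuufu*.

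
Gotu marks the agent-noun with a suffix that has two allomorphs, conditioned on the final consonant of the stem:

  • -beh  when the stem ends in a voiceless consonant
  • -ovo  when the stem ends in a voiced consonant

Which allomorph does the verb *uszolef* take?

-beh

*uszolef*: final consonant = /f/, voiceless → -beh.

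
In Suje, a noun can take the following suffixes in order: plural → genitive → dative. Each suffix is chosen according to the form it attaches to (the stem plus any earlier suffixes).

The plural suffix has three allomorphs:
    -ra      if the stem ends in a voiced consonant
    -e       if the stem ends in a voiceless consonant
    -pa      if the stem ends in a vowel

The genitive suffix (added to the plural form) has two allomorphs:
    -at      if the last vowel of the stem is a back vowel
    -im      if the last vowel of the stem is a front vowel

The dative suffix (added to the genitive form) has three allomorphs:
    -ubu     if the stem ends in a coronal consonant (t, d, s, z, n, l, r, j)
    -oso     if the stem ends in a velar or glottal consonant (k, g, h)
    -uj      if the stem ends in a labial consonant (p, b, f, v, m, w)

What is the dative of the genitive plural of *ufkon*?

Since the final sound of *ufkon* is /n/ (a voiced consonant), it takes -ra, giving *ufkonra*.
The plural form *ufkonra* — last vowel /a/ (a back vowel) → -at → *ufkonraat*.
The final consonant of the genitive form *ufkonraat* is /t/, which is coronal, so the dative suffix is -ubu, giving *ufkonraatubu*.

ufkonraatubu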